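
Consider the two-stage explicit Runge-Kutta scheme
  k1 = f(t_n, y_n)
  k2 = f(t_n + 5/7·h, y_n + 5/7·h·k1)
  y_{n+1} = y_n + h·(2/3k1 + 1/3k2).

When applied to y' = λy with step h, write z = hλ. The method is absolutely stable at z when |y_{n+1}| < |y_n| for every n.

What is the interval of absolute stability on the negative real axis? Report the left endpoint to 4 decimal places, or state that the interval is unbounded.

On y'=λy, z=hλ:
  k1=λy_n ⇒ h·k1=z·y_n;  k2=λ(1+5/7z)y_n ⇒ h·k2=z(1+5/7z)y_n
  y_{n+1}/y_n = 1 + 2/3z + 1/3z(1+5/7z) = 1 + z + 5/21z²
  Hence R(z) = 1 + z + 5/21z².

Boundary: |R(x)|=1, x<0.
x=-1.29: |R|=0.1062
R=1: x+5/21x²=0 ⇒ x=−21/5=-4.2000; min R=1−1/(4·5/21)=-0.0500>−1
Confirm numerically:
  x=-3.220: |R|=0.24867 <1
  x=-2.549: |R|=0.00200 <1
  x=-2.053: |R|=0.04947 <1
  x=-4.583: |R|=1.41793 >1
  x=-4.571: |R|=1.40377 >1
  x=-4.261: |R|=1.06189 >1
Interval (-4.2000, 0).

z∈(-4.2000,0).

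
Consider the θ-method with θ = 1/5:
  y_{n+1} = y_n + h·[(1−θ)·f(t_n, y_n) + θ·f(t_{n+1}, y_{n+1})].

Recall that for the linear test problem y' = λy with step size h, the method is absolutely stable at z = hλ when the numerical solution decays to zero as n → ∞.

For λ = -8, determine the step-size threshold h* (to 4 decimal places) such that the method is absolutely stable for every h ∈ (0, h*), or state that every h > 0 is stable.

(-3.3333,0); λ=-8 ⇒ h* = (10/3)/8 = 0.4167.

With y'=λy (z=hλ):
  y_{n+1} = y_n + z·[4/5·y_n + 1/5·y_{n+1}] ⇒ (1 − 1/5z)y_{n+1} = (1 + 4/5z)y_n
  ⇒ R(z) = (1 + 4/5z)/(1 − 1/5z).

Find x<0 with |R(x)|<1.
x=-0.42: |R|=0.6125
R=−1: 1+4/5x = −1+1/5x ⇒ -3/5x=2 ⇒ x=2/(-3/5)=-3.3333
Confirm numerically:
  x=-2.700: |R|=0.75325 <1
  x=-2.572: |R|=0.69836 <1
  x=-2.071: |R|=0.46443 <1
  x=-1.699: |R|=0.26810 <1
  x=-3.866: |R|=1.18024 >1
  x=-3.782: |R|=1.15327 >1
  x=-3.406: |R|=1.02593 >1
Interval (-3.3333, 0).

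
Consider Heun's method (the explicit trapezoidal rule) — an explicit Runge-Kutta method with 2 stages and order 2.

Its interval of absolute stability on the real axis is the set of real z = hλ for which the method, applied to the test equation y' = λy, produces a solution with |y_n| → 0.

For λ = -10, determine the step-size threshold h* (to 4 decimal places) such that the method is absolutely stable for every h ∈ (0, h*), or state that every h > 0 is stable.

(-2.0000,0); λ=-10 ⇒ h* = 0.2000.

With y'=λy (z=hλ):
  order 2, 2-stage ⇒ R(z)=1+z+z^2/2
  (e.g. R(-1.71)=0.75205, |R|=0.75205)

Need |R(x)|<1, x<0.
x=-1.71: |R|=0.7520
|R(-2.37)|=1.4385 |R(-1.62)|=0.6922 |R(-0.64)|=0.5648
Bisect:
  x_lo=-2.3653 |R|=1.4321  x_hi=-0.2856 |R|=0.7552
  mid=-1.32549 |R|=0.55297 →hi
  mid=-1.84542 |R|=0.85736 →hi
  mid=-2.10538 |R|=1.11093 →lo
  mid=-1.97540 |R|=0.97570 →hi
  mid=-2.04039 |R|=1.04121 →lo
  mid=-2.00789 |R|=1.00793 →lo
  mid=-1.99165 |R|=0.99168 →hi
  mid=-1.99977 |R|=0.99977 →hi
  mid=-2.00383 |R|=1.00384 →lo
  mid=-2.00180 |R|=1.00180 →lo
  ...
  [-2.00002,-1.99990] ⇒ x*=-2.0000
So |R|<1 on (-2.0000, 0).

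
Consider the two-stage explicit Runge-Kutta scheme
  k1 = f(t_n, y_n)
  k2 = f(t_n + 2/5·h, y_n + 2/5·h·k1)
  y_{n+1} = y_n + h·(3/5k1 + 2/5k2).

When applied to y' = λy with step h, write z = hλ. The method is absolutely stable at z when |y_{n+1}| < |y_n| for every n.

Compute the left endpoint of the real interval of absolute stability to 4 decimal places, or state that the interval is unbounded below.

left endpoint -6.2500.

Set f=λy, z=hλ:
  k1=λy_n ⇒ h·k1=z·y_n;  k2=λ(1+2/5z)y_n ⇒ h·k2=z(1+2/5z)y_n
  y_{n+1}/y_n = 1 + 3/5z + 2/5z(1+2/5z) = 1 + z + 4/25z²
  so R(z) = 1 + z + 4/25z².

Boundary: |R(x)|=1, x<0.
x=-0.45: |R|=0.5824
R=1: x+4/25x²=0 ⇒ x=−25/4=-6.2500; min R=1−1/(4·4/25)=-0.5625>−1
Confirm numerically:
  x=-5.556: |R|=0.38306 <1
  x=-5.344: |R|=0.22533 <1
  x=-5.106: |R|=0.06540 <1
  x=-3.361: |R|=0.55359 <1
  x=-6.513: |R|=1.27407 >1
  x=-6.284: |R|=1.03418 >1
So |R|<1 on (-6.2500, 0).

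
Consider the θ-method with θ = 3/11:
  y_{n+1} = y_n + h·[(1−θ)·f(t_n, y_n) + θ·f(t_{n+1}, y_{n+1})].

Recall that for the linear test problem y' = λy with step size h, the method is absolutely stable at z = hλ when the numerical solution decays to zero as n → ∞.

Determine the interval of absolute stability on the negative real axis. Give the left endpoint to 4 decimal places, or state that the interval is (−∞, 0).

Set f=λy, z=hλ:
  y_{n+1} = y_n + z·[8/11·y_n + 3/11·y_{n+1}] ⇒ (1 − 3/11z)y_{n+1} = (1 + 8/11z)y_n
  so R(z) = (1 + 8/11z)/(1 − 3/11z).

Boundary: |R(x)|=1, x<0.
x=-0.91: |R|=0.2709
R=−1: 1+8/11x = −1+3/11x ⇒ -5/11x=2 ⇒ x=2/(-5/11)=-4.4000
Confirm numerically:
  x=-3.448: |R|=0.77699 <1
  x=-3.236: |R|=0.71895 <1
  x=-2.970: |R|=0.64088 <1
  x=-2.773: |R|=0.57891 <1
  x=-4.951: |R|=1.10656 >1
  x=-4.722: |R|=1.06398 >1
  x=-4.703: |R|=1.06034 >1
Stable set (-4.4000, 0).

(-4.4000, 0).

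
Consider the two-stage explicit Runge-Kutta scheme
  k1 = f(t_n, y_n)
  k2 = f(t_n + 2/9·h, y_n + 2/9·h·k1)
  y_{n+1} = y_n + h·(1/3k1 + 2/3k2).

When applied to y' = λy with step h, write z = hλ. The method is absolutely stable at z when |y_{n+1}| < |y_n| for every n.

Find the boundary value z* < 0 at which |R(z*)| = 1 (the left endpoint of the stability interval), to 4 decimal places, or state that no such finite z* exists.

Set f=λy, z=hλ:
  k1=λy_n ⇒ h·k1=z·y_n;  k2=λ(1+2/9z)y_n ⇒ h·k2=z(1+2/9z)y_n
  y_{n+1}/y_n = 1 + 1/3z + 2/3z(1+2/9z) = 1 + z + 4/27z²
  R(z) = 1 + z + 4/27z².

Solve |R(x)|<1 on ℝ⁻.
x=-0.53: |R|=0.5116
R=1: x+4/27x²=0 ⇒ x=−27/4=-6.7500; min R=1−1/(4·4/27)=-0.6875>−1
Confirm numerically:
  x=-4.113: |R|=0.60681 <1
  x=-4.010: |R|=0.62776 <1
  x=-3.420: |R|=0.68720 <1
  x=-7.222: |R|=1.50501 >1
  x=-6.862: |R|=1.11386 >1
Stable set (-6.7500, 0).

z* = -6.7500.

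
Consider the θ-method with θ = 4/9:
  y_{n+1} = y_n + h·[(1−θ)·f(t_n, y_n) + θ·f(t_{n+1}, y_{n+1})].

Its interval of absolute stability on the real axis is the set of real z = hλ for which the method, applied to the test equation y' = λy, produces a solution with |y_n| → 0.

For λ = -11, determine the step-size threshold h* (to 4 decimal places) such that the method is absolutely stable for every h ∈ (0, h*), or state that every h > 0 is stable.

(-18.0000,0); λ=-11 ⇒ h* = (18)/11 = 1.6364.

Test eqn y'=λy, z=hλ:
  y_{n+1} = y_n + z·[5/9·y_n + 4/9·y_{n+1}] ⇒ (1 − 4/9z)y_{n+1} = (1 + 5/9z)y_n
  ⇒ R(z) = (1 + 5/9z)/(1 − 4/9z).

Boundary: |R(x)|=1, x<0.
x=-1.61: |R|=0.0615
R=−1: 1+5/9x = −1+4/9x ⇒ -1/9x=2 ⇒ x=2/(-1/9)=-18.0000
Confirm numerically:
  x=-16.060: |R|=0.97351 <1
  x=-12.789: |R|=0.91338 <1
  x=-8.788: |R|=0.79136 <1
  x=-8.011: |R|=0.75663 <1
  x=-18.307: |R|=1.00373 >1
  x=-18.285: |R|=1.00347 >1
  x=-18.126: |R|=1.00155 >1
So |R|<1 on (-18.0000, 0).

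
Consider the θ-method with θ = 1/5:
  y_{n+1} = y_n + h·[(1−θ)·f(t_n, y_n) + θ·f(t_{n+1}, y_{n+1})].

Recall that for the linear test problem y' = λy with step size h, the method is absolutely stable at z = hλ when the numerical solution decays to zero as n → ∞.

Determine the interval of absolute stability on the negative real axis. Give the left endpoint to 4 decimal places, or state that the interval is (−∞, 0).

(-3.3333, 0).

On y'=λy, z=hλ:
  y_{n+1} = y_n + z·[4/5·y_n + 1/5·y_{n+1}] ⇒ (1 − 1/5z)y_{n+1} = (1 + 4/5z)y_n
  Hence R(z) = (1 + 4/5z)/(1 − 1/5z).

Find x<0 with |R(x)|<1.
x=-0.44: |R|=0.5956
R=−1: 1+4/5x = −1+1/5x ⇒ -3/5x=2 ⇒ x=2/(-3/5)=-3.3333
Confirm numerically:
  x=-3.270: |R|=0.97703 <1
  x=-2.787: |R|=0.78952 <1
  x=-2.695: |R|=0.75114 <1
  x=-3.803: |R|=1.16006 >1
  x=-3.751: |R|=1.14318 >1
So |R|<1 on (-3.3333, 0).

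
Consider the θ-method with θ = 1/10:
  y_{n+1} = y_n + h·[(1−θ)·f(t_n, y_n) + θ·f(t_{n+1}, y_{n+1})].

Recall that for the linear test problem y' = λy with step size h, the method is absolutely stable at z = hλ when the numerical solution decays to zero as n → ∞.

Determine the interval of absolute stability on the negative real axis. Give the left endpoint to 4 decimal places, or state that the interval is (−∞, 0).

Set f=λy, z=hλ:
  y_{n+1} = y_n + z·[9/10·y_n + 1/10·y_{n+1}] ⇒ (1 − 1/10z)y_{n+1} = (1 + 9/10z)y_n
  R(z) = (1 + 9/10z)/(1 − 1/10z).

Need |R(x)|<1, x<0.
x=-1.28: |R|=0.1348
R=−1: 1+9/10x = −1+1/10x ⇒ -4/5x=2 ⇒ x=2/(-4/5)=-2.5000
Confirm numerically:
  x=-1.769: |R|=0.50310 <1
  x=-1.530: |R|=0.32697 <1
  x=-1.232: |R|=0.09687 <1
  x=-3.053: |R|=1.33893 >1
  x=-2.945: |R|=1.27501 >1
  x=-2.853: |R|=1.21972 >1
Stable set (-2.5000, 0).

(-2.5000, 0).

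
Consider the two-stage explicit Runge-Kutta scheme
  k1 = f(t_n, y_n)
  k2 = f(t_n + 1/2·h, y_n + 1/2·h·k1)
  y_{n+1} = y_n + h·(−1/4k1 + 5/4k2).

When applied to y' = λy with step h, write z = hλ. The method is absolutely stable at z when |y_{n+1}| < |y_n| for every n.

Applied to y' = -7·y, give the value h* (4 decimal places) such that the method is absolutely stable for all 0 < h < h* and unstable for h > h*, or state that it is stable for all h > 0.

On y'=λy, z=hλ:
  k1=λy_n ⇒ h·k1=z·y_n;  k2=λ(1+1/2z)y_n ⇒ h·k2=z(1+1/2z)y_n
  y_{n+1}/y_n = 1 − 1/4z + 5/4z(1+1/2z) = 1 + z + 5/8z²
  R(z) = 1 + z + 5/8z².

Solve |R(x)|<1 on ℝ⁻.
x=-1.35: |R|=0.7891
R=1: x+5/8x²=0 ⇒ x=−8/5=-1.6000; min R=1−1/(4·5/8)=0.6000>−1
Confirm numerically:
  x=-1.499: |R|=0.90538 <1
  x=-1.351: |R|=0.78975 <1
  x=-1.162: |R|=0.68190 <1
  x=-2.076: |R|=1.61761 >1
  x=-1.643: |R|=1.04416 >1
  x=-1.621: |R|=1.02128 >1
Interval (-1.6000, 0).

(-1.6000,0); λ=-7 ⇒ h* = (8/5)/7 = 0.2286.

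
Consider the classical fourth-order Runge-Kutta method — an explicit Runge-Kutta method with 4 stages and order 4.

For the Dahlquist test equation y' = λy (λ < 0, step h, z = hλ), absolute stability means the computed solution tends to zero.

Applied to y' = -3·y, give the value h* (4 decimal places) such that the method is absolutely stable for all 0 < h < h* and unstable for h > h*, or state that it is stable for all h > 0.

Set f=λy, z=hλ:
  order 4, 4-stage ⇒ R(z)=1+z+z^2/2+z^3/6+z^4/24
  (e.g. R(-1.68)=0.27284, |R|=0.27284)

Solve |R(x)|<1 on ℝ⁻.
x=-1.68: |R|=0.2728
|R(-2.79)|=1.0071 |R(-2.66)|=0.8270 |R(-1.03)|=0.3652
Bisect:
  x_lo=-3.4456 |R|=2.5455  x_hi=-0.1659 |R|=0.8471
  mid=-1.80576 |R|=0.28629 →hi
  mid=-2.62568 |R|=0.78484 →hi
  mid=-3.03564 |R|=1.44788 →lo
  mid=-2.83066 |R|=1.07058 →lo
  mid=-2.72817 |R|=0.91723 →hi
  mid=-2.77941 |R|=0.99117 →hi
  mid=-2.80504 |R|=1.03018 →lo
  ...
  [-2.78542,-2.78522] ⇒ x*=-2.7853
Interval (-2.7853, 0).

(-2.7853,0); λ=-3 ⇒ h* = 0.9284.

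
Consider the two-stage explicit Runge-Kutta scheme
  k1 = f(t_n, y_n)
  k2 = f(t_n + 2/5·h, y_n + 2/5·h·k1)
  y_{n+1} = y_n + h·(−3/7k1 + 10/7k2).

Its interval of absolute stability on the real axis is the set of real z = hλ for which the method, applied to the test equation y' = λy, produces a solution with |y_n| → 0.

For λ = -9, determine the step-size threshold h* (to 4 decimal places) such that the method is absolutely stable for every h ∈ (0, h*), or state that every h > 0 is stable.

Test eqn y'=λy, z=hλ:
  k1=λy_n ⇒ h·k1=z·y_n;  k2=λ(1+2/5z)y_n ⇒ h·k2=z(1+2/5z)y_n
  y_{n+1}/y_n = 1 − 3/7z + 10/7z(1+2/5z) = 1 + z + 4/7z²
  Hence R(z) = 1 + z + 4/7z².

Need |R(x)|<1, x<0.
x=-1.61: |R|=0.8712
R=1: x+4/7x²=0 ⇒ x=−7/4=-1.7500; min R=1−1/(4·4/7)=0.5625>−1
Confirm numerically:
  x=-1.708: |R|=0.95901 <1
  x=-1.683: |R|=0.93557 <1
  x=-1.612: |R|=0.87288 <1
  x=-1.322: |R|=0.67668 <1
  x=-2.306: |R|=1.73265 >1
  x=-2.277: |R|=1.68570 >1
  x=-1.926: |R|=1.19370 >1
Interval (-1.7500, 0).

(-1.7500,0); λ=-9 ⇒ h* = (7/4)/9 = 0.1944.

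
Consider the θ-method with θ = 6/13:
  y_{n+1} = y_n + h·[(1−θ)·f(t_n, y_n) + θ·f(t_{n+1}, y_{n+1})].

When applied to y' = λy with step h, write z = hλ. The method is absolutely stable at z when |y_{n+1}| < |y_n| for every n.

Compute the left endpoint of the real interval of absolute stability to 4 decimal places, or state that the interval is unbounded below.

z* = -26.0000.

Set f=λy, z=hλ:
  y_{n+1} = y_n + z·[7/13·y_n + 6/13·y_{n+1}] ⇒ (1 − 6/13z)y_{n+1} = (1 + 7/13z)y_n
  R(z) = (1 + 7/13z)/(1 − 6/13z).

Boundary: |R(x)|=1, x<0.
x=-0.4: |R|=0.6623
R=−1: 1+7/13x = −1+6/13x ⇒ -1/13x=2 ⇒ x=2/(-1/13)=-26.0000
Confirm numerically:
  x=-25.882: |R|=0.99930 <1
  x=-18.111: |R|=0.93516 <1
  x=-15.979: |R|=0.90796 <1
  x=-26.498: |R|=1.00290 >1
  x=-26.315: |R|=1.00184 >1
  x=-26.025: |R|=1.00015 >1
So |R|<1 on (-26.0000, 0).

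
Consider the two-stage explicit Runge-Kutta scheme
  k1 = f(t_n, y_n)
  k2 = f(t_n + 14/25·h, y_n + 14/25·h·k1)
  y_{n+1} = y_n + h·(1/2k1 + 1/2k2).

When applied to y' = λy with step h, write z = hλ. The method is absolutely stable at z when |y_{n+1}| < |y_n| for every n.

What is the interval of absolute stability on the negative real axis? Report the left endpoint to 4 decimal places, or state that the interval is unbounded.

On y'=λy, z=hλ:
  k1=λy_n ⇒ h·k1=z·y_n;  k2=λ(1+14/25z)y_n ⇒ h·k2=z(1+14/25z)y_n
  y_{n+1}/y_n = 1 + 1/2z + 1/2z(1+14/25z) = 1 + z + 7/25z²
  so R(z) = 1 + z + 7/25z².

Find x<0 with |R(x)|<1.
x=-1.37: |R|=0.1555
R=1: x+7/25x²=0 ⇒ x=−25/7=-3.5714; min R=1−1/(4·7/25)=0.1071>−1
Confirm numerically:
  x=-3.118: |R|=0.60414 <1
  x=-1.980: |R|=0.11771 <1
  x=-1.946: |R|=0.11434 <1
  x=-1.839: |R|=0.10794 <1
  x=-4.161: |R|=1.68690 >1
  x=-4.025: |R|=1.51118 >1
Interval (-3.5714, 0).

z∈(-3.5714,0).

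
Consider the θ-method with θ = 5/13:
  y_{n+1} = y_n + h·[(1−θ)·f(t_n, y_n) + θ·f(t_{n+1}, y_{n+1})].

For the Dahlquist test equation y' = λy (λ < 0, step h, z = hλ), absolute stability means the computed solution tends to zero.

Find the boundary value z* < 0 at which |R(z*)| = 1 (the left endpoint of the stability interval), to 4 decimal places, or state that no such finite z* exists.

Test eqn y'=λy, z=hλ:
  y_{n+1} = y_n + z·[8/13·y_n + 5/13·y_{n+1}] ⇒ (1 − 5/13z)y_{n+1} = (1 + 8/13z)y_n
  ⇒ R(z) = (1 + 8/13z)/(1 − 5/13z).

Boundary: |R(x)|=1, x<0.
x=-1.02: |R|=0.2674
R=−1: 1+8/13x = −1+5/13x ⇒ -3/13x=2 ⇒ x=2/(-3/13)=-8.6667
Confirm numerically:
  x=-8.262: |R|=0.97765 <1
  x=-4.961: |R|=0.70594 <1
  x=-4.543: |R|=0.65362 <1
  x=-9.109: |R|=1.02267 >1
  x=-9.100: |R|=1.02222 >1
Interval (-8.6667, 0).

left endpoint -8.6667.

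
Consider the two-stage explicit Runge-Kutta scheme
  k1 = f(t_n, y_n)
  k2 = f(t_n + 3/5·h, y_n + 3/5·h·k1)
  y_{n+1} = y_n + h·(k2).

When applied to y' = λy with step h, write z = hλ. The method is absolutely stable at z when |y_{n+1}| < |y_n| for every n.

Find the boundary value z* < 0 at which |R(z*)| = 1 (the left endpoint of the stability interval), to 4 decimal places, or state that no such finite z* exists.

Set f=λy, z=hλ:
  k1=λy_n ⇒ h·k1=z·y_n;  k2=λ(1+3/5z)y_n ⇒ h·k2=z(1+3/5z)y_n
  y_{n+1}/y_n = 1 + z(1+3/5z) = 1 + z + 3/5z²
  Hence R(z) = 1 + z + 3/5z².

Need |R(x)|<1, x<0.
x=-0.87: |R|=0.5841
R=1: x+3/5x²=0 ⇒ x=−5/3=-1.6667; min R=1−1/(4·3/5)=0.5833>−1
Confirm numerically:
  x=-1.451: |R|=0.81224 <1
  x=-1.420: |R|=0.78984 <1
  x=-0.973: |R|=0.59504 <1
  x=-2.256: |R|=1.79772 >1
  x=-2.186: |R|=1.68116 >1
  x=-1.759: |R|=1.09745 >1
Interval (-1.6667, 0).

z* = -1.6667.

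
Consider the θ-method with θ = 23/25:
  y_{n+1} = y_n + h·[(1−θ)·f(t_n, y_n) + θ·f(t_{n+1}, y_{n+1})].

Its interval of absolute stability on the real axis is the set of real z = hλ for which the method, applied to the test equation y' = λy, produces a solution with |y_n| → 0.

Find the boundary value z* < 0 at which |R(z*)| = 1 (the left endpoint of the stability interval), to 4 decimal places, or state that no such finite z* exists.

(−∞, 0) — no finite endpoint.

Set f=λy, z=hλ:
  y_{n+1} = y_n + z·[2/25·y_n + 23/25·y_{n+1}] ⇒ (1 − 23/25z)y_{n+1} = (1 + 2/25z)y_n
  R(z) = (1 + 2/25z)/(1 − 23/25z).

Boundary: |R(x)|=1, x<0.
x=-1.24: |R|=0.4208
x=-2: |R|=0.2958
x=-10: |R|=0.0196
x=-100: |R|=0.0753
θ=23/25≥1/2 ⇒ |1+2/25x|<|1−23/25x| ∀x<0 ⇒ interval (−∞,0).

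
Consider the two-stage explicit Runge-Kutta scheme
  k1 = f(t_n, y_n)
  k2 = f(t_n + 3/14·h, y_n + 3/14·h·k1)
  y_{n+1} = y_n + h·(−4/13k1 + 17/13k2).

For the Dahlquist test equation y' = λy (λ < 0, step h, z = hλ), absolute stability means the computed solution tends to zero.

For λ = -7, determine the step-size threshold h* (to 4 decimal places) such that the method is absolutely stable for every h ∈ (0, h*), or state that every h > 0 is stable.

Test eqn y'=λy, z=hλ:
  k1=λy_n ⇒ h·k1=z·y_n;  k2=λ(1+3/14z)y_n ⇒ h·k2=z(1+3/14z)y_n
  y_{n+1}/y_n = 1 − 4/13z + 17/13z(1+3/14z) = 1 + z + 51/182z²
  Hence R(z) = 1 + z + 51/182z².

Find x<0 with |R(x)|<1.
x=-0.51: |R|=0.5629
R=1: x+51/182x²=0 ⇒ x=−182/51=-3.5686; min R=1−1/(4·51/182)=0.1078>−1
Confirm numerically:
  x=-3.031: |R|=0.54337 <1
  x=-2.856: |R|=0.42968 <1
  x=-2.810: |R|=0.40264 <1
  x=-2.783: |R|=0.38733 <1
  x=-4.103: |R|=1.61439 >1
  x=-4.075: |R|=1.57822 >1
  x=-3.693: |R|=1.12871 >1
So |R|<1 on (-3.5686, 0).

(-3.5686,0); λ=-7 ⇒ h* = (182/51)/7 = 0.5098.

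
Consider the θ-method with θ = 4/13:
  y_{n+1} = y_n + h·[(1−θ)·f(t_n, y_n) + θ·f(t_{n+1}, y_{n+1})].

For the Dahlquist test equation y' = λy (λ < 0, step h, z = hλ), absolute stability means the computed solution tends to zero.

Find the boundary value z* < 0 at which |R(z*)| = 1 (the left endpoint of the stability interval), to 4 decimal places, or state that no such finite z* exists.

Set f=λy, z=hλ:
  y_{n+1} = y_n + z·[9/13·y_n + 4/13·y_{n+1}] ⇒ (1 − 4/13z)y_{n+1} = (1 + 9/13z)y_n
  Hence R(z) = (1 + 9/13z)/(1 − 4/13z).

Boundary: |R(x)|=1, x<0.
x=-1.46: |R|=0.0074
R=−1: 1+9/13x = −1+4/13x ⇒ -5/13x=2 ⇒ x=2/(-5/13)=-5.2000
Confirm numerically:
  x=-3.530: |R|=0.69211 <1
  x=-3.394: |R|=0.66022 <1
  x=-3.370: |R|=0.65446 <1
  x=-2.642: |R|=0.45732 <1
  x=-5.794: |R|=1.08210 >1
  x=-5.750: |R|=1.07639 >1
So |R|<1 on (-5.2000, 0).

left endpoint -5.2000.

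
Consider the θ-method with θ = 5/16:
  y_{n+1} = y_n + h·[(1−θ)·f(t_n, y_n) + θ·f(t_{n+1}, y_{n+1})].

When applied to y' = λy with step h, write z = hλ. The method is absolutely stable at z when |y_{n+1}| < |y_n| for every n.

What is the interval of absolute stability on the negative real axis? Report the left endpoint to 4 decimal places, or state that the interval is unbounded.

Set f=λy, z=hλ:
  y_{n+1} = y_n + z·[11/16·y_n + 5/16·y_{n+1}] ⇒ (1 − 5/16z)y_{n+1} = (1 + 11/16z)y_n
  ⇒ R(z) = (1 + 11/16z)/(1 − 5/16z).

Find x<0 with |R(x)|<1.
x=-1.22: |R|=0.1167
R=−1: 1+11/16x = −1+5/16x ⇒ -3/8x=2 ⇒ x=2/(-3/8)=-5.3333
Confirm numerically:
  x=-4.130: |R|=0.80300 <1
  x=-3.837: |R|=0.74483 <1
  x=-2.789: |R|=0.49020 <1
  x=-2.636: |R|=0.44537 <1
  x=-5.775: |R|=1.05905 >1
  x=-5.510: |R|=1.02434 >1
Interval (-5.3333, 0).

z∈(-5.3333,0).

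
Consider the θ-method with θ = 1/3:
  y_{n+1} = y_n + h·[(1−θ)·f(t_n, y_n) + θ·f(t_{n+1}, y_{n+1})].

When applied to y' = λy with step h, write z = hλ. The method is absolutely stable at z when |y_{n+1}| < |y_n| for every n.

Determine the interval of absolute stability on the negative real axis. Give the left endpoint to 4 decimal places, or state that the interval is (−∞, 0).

Test eqn y'=λy, z=hλ:
  y_{n+1} = y_n + z·[2/3·y_n + 1/3·y_{n+1}] ⇒ (1 − 1/3z)y_{n+1} = (1 + 2/3z)y_n
  so R(z) = (1 + 2/3z)/(1 − 1/3z).

Boundary: |R(x)|=1, x<0.
x=-1.79: |R|=0.1211
R=−1: 1+2/3x = −1+1/3x ⇒ -1/3x=2 ⇒ x=2/(-1/3)=-6.0000
Confirm numerically:
  x=-5.032: |R|=0.87948 <1
  x=-4.777: |R|=0.84274 <1
  x=-2.922: |R|=0.48024 <1
  x=-6.351: |R|=1.03754 >1
  x=-6.224: |R|=1.02428 >1
  x=-6.055: |R|=1.00607 >1
Stable set (-6.0000, 0).

(-6.0000, 0).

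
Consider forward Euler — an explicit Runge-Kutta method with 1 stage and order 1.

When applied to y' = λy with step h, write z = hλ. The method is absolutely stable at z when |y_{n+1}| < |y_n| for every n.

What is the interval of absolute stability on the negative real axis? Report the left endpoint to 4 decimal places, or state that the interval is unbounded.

On y'=λy, z=hλ:
  order 1, 1-stage ⇒ R(z)=1+z
  (e.g. R(-0.54)=0.46000, |R|=0.46000)

Find x<0 with |R(x)|<1.
x=-0.54: |R|=0.4600
|R(-0.81)|=0.1900 |R(-0.77)|=0.2300 |R(-0.5)|=0.5000
Bisect:
  x_lo=-2.4449 |R|=1.4449  x_hi=-0.0698 |R|=0.9302
  mid=-1.25734 |R|=0.25734 →hi
  mid=-1.85112 |R|=0.85112 →hi
  mid=-2.14802 |R|=1.14802 →lo
  mid=-1.99957 |R|=0.99957 →hi
  mid=-2.07379 |R|=1.07379 →lo
  mid=-2.03668 |R|=1.03668 →lo
  mid=-2.01813 |R|=1.01813 →lo
  mid=-2.00885 |R|=1.00885 →lo
  mid=-2.00421 |R|=1.00421 →lo
  ...
  [-2.00001,-1.99986] ⇒ x*=-2.0000
Interval (-2.0000, 0).

(-2.0000, 0).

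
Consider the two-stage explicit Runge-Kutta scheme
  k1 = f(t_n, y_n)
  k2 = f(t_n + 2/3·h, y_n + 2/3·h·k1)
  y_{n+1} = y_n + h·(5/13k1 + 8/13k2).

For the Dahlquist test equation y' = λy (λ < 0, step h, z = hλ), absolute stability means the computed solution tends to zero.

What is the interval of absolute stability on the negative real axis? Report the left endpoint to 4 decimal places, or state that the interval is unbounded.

(-2.4375, 0).

On y'=λy, z=hλ:
  k1=λy_n ⇒ h·k1=z·y_n;  k2=λ(1+2/3z)y_n ⇒ h·k2=z(1+2/3z)y_n
  y_{n+1}/y_n = 1 + 5/13z + 8/13z(1+2/3z) = 1 + z + 16/39z²
  so R(z) = 1 + z + 16/39z².

Solve |R(x)|<1 on ℝ⁻.
x=-1.59: |R|=0.4472
R=1: x+16/39x²=0 ⇒ x=−39/16=-2.4375; min R=1−1/(4·16/39)=0.3906>−1
Confirm numerically:
  x=-2.286: |R|=0.85792 <1
  x=-2.194: |R|=0.78083 <1
  x=-2.092: |R|=0.70347 <1
  x=-1.916: |R|=0.59007 <1
  x=-2.704: |R|=1.29564 >1
  x=-2.640: |R|=1.21932 >1
Interval (-2.4375, 0).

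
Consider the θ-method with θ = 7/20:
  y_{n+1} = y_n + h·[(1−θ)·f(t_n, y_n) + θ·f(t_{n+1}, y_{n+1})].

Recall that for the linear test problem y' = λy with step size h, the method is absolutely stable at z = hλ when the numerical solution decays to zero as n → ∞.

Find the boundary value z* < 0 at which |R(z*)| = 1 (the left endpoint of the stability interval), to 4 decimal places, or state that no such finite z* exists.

With y'=λy (z=hλ):
  y_{n+1} = y_n + z·[13/20·y_n + 7/20·y_{n+1}] ⇒ (1 − 7/20z)y_{n+1} = (1 + 13/20z)y_n
  ⇒ R(z) = (1 + 13/20z)/(1 − 7/20z).

Find x<0 with |R(x)|<1.
x=-1.31: |R|=0.1018
R=−1: 1+13/20x = −1+7/20x ⇒ -3/10x=2 ⇒ x=2/(-3/10)=-6.6667
Confirm numerically:
  x=-5.833: |R|=0.91777 <1
  x=-3.106: |R|=0.48819 <1
  x=-2.896: |R|=0.43822 <1
  x=-7.057: |R|=1.03375 >1
  x=-6.960: |R|=1.02561 >1
  x=-6.747: |R|=1.00717 >1
Stable set (-6.6667, 0).

z* = -6.6667.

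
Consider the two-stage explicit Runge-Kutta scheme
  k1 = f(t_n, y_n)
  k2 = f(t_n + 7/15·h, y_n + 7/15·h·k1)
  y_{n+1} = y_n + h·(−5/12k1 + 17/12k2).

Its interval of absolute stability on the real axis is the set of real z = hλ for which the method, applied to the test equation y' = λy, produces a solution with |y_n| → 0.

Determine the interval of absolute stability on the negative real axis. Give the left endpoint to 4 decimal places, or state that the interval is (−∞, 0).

Test eqn y'=λy, z=hλ:
  k1=λy_n ⇒ h·k1=z·y_n;  k2=λ(1+7/15z)y_n ⇒ h·k2=z(1+7/15z)y_n
  y_{n+1}/y_n = 1 − 5/12z + 17/12z(1+7/15z) = 1 + z + 119/180z²
  Hence R(z) = 1 + z + 119/180z².

Need |R(x)|<1, x<0.
x=-0.82: |R|=0.6245
R=1: x+119/180x²=0 ⇒ x=−180/119=-1.5126; min R=1−1/(4·119/180)=0.6218>−1
Confirm numerically:
  x=-1.414: |R|=0.90782 <1
  x=-1.182: |R|=0.74165 <1
  x=-1.046: |R|=0.67733 <1
  x=-2.049: |R|=1.72661 >1
  x=-1.553: |R|=1.04147 >1
So |R|<1 on (-1.5126, 0).

z∈(-1.5126,0).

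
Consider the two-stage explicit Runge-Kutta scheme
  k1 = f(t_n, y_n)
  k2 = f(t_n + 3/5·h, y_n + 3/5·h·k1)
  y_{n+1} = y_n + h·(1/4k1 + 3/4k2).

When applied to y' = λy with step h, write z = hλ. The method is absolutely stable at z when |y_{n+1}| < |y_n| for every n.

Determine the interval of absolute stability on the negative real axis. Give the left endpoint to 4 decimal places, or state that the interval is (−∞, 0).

Set f=λy, z=hλ:
  k1=λy_n ⇒ h·k1=z·y_n;  k2=λ(1+3/5z)y_n ⇒ h·k2=z(1+3/5z)y_n
  y_{n+1}/y_n = 1 + 1/4z + 3/4z(1+3/5z) = 1 + z + 9/20z²
  R(z) = 1 + z + 9/20z².

Need |R(x)|<1, x<0.
x=-1.55: |R|=0.5311
R=1: x+9/20x²=0 ⇒ x=−20/9=-2.2222; min R=1−1/(4·9/20)=0.4444>−1
Confirm numerically:
  x=-2.191: |R|=0.96922 <1
  x=-1.614: |R|=0.55825 <1
  x=-0.971: |R|=0.45328 <1
  x=-2.815: |R|=1.75090 >1
  x=-2.739: |R|=1.63695 >1
  x=-2.438: |R|=1.23673 >1
So |R|<1 on (-2.2222, 0).

z∈(-2.2222,0).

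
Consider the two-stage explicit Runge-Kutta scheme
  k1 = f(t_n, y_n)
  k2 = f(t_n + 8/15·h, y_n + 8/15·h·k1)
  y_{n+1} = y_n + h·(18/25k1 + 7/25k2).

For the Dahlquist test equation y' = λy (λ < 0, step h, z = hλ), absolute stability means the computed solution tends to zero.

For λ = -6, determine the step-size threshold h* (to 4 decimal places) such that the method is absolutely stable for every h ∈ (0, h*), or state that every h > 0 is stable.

(-6.6964,0); λ=-6 ⇒ h* = (375/56)/6 = 1.1161.

Set f=λy, z=hλ:
  k1=λy_n ⇒ h·k1=z·y_n;  k2=λ(1+8/15z)y_n ⇒ h·k2=z(1+8/15z)y_n
  y_{n+1}/y_n = 1 + 18/25z + 7/25z(1+8/15z) = 1 + z + 56/375z²
  Hence R(z) = 1 + z + 56/375z².

Solve |R(x)|<1 on ℝ⁻.
x=-1.47: |R|=0.1473
R=1: x+56/375x²=0 ⇒ x=−375/56=-6.6964; min R=1−1/(4·56/375)=-0.6741>−1
Confirm numerically:
  x=-4.804: |R|=0.35762 <1
  x=-4.200: |R|=0.56576 <1
  x=-3.524: |R|=0.66949 <1
  x=-3.109: |R|=0.66556 <1
  x=-7.105: |R|=1.43350 >1
  x=-6.843: |R|=1.14978 >1
  x=-6.808: |R|=1.11343 >1
So |R|<1 on (-6.6964, 0).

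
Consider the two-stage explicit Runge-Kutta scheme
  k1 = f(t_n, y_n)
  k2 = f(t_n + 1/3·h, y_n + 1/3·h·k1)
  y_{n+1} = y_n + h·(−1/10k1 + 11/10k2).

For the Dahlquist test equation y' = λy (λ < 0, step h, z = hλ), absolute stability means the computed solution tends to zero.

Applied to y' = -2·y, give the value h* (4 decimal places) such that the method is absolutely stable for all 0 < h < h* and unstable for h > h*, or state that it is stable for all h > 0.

(-2.7273,0); λ=-2 ⇒ h* = (30/11)/2 = 1.3636.

On y'=λy, z=hλ:
  k1=λy_n ⇒ h·k1=z·y_n;  k2=λ(1+1/3z)y_n ⇒ h·k2=z(1+1/3z)y_n
  y_{n+1}/y_n = 1 − 1/10z + 11/10z(1+1/3z) = 1 + z + 11/30z²
  Hence R(z) = 1 + z + 11/30z².

Boundary: |R(x)|=1, x<0.
x=-0.44: |R|=0.6310
R=1: x+11/30x²=0 ⇒ x=−30/11=-2.7273; min R=1−1/(4·11/30)=0.3182>−1
Confirm numerically:
  x=-2.388: |R|=0.70293 <1
  x=-2.034: |R|=0.48296 <1
  x=-1.884: |R|=0.41747 <1
  x=-2.980: |R|=1.27615 >1
  x=-2.873: |R|=1.15351 >1
  x=-2.807: |R|=1.08206 >1
Interval (-2.7273, 0).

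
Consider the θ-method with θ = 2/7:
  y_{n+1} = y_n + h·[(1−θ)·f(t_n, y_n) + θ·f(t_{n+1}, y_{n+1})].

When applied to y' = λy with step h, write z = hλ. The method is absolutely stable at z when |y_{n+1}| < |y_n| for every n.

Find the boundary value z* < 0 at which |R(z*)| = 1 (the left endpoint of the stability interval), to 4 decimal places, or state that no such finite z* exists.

Set f=λy, z=hλ:
  y_{n+1} = y_n + z·[5/7·y_n + 2/7·y_{n+1}] ⇒ (1 − 2/7z)y_{n+1} = (1 + 5/7z)y_n
  so R(z) = (1 + 5/7z)/(1 − 2/7z).

Boundary: |R(x)|=1, x<0.
x=-1.31: |R|=0.0468
R=−1: 1+5/7x = −1+2/7x ⇒ -3/7x=2 ⇒ x=2/(-3/7)=-4.6667
Confirm numerically:
  x=-4.103: |R|=0.88879 <1
  x=-3.496: |R|=0.74900 <1
  x=-3.313: |R|=0.70197 <1
  x=-2.424: |R|=0.43214 <1
  x=-5.241: |R|=1.09856 >1
  x=-5.170: |R|=1.08708 >1
  x=-5.113: |R|=1.07773 >1
Interval (-4.6667, 0).

left endpoint -4.6667.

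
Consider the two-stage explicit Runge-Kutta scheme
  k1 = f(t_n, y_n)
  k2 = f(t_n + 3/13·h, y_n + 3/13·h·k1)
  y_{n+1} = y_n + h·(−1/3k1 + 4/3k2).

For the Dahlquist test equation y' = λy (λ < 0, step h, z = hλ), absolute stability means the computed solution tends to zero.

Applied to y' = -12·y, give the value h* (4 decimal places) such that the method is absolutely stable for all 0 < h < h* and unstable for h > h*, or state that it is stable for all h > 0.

On y'=λy, z=hλ:
  k1=λy_n ⇒ h·k1=z·y_n;  k2=λ(1+3/13z)y_n ⇒ h·k2=z(1+3/13z)y_n
  y_{n+1}/y_n = 1 − 1/3z + 4/3z(1+3/13z) = 1 + z + 4/13z²
  Hence R(z) = 1 + z + 4/13z².

Need |R(x)|<1, x<0.
x=-0.8: |R|=0.3969
R=1: x+4/13x²=0 ⇒ x=−13/4=-3.2500; min R=1−1/(4·4/13)=0.1875>−1
Confirm numerically:
  x=-2.432: |R|=0.38788 <1
  x=-2.395: |R|=0.36993 <1
  x=-1.908: |R|=0.21214 <1
  x=-3.703: |R|=1.51614 >1
  x=-3.694: |R|=1.50466 >1
  x=-3.596: |R|=1.38284 >1
Stable set (-3.2500, 0).

(-3.2500,0); λ=-12 ⇒ h* = (13/4)/12 = 0.2708.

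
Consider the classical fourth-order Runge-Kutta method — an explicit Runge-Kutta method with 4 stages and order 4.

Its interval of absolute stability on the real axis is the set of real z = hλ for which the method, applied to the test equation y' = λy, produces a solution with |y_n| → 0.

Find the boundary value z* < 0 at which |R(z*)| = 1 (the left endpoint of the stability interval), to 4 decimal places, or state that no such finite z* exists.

Set f=λy, z=hλ:
  order 4, 4-stage ⇒ R(z)=1+z+z^2/2+z^3/6+z^4/24
  (e.g. R(-1.19)=0.32075, |R|=0.32075)

Solve |R(x)|<1 on ℝ⁻.
x=-1.19: |R|=0.3207
|R(-2.64)|=0.8021 |R(-2.56)|=0.7102 |R(-2.4)|=0.5584
Bisect:
  x_lo=-3.5767 |R|=3.0126  x_hi=-0.1156 |R|=0.8908
  mid=-1.84613 |R|=0.29330 →hi
  mid=-2.71141 |R|=0.89420 →hi
  mid=-3.14404 |R|=1.69004 →lo
  mid=-2.92772 |R|=1.23685 →lo
  mid=-2.81957 |R|=1.05291 →lo
  mid=-2.76549 |R|=0.97054 →hi
  mid=-2.79253 |R|=1.01096 →lo
  mid=-2.77901 |R|=0.99056 →hi
  ...
  [-2.78534,-2.78513] ⇒ x*=-2.7853
Stable set (-2.7853, 0).

left endpoint -2.7853.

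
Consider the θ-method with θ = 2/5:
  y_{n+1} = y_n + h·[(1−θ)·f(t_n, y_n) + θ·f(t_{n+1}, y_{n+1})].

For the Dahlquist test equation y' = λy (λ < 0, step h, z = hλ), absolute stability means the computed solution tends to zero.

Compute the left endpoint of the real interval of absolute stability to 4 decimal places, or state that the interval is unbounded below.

Set f=λy, z=hλ:
  y_{n+1} = y_n + z·[3/5·y_n + 2/5·y_{n+1}] ⇒ (1 − 2/5z)y_{n+1} = (1 + 3/5z)y_n
  Hence R(z) = (1 + 3/5z)/(1 − 2/5z).

Solve |R(x)|<1 on ℝ⁻.
x=-0.99: |R|=0.2908
R=−1: 1+3/5x = −1+2/5x ⇒ -1/5x=2 ⇒ x=2/(-1/5)=-10.0000
Confirm numerically:
  x=-7.394: |R|=0.86830 <1
  x=-6.322: |R|=0.79154 <1
  x=-4.958: |R|=0.66197 <1
  x=-4.411: |R|=0.59564 <1
  x=-10.596: |R|=1.02276 >1
  x=-10.308: |R|=1.01202 >1
  x=-10.193: |R|=1.00760 >1
Interval (-10.0000, 0).

z* = -10.0000.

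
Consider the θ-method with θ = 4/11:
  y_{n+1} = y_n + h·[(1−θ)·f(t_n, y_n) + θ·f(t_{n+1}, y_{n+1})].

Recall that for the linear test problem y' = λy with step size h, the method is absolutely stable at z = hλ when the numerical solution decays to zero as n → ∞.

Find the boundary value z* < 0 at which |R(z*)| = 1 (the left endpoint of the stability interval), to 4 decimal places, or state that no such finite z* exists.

left endpoint -7.3333.

On y'=λy, z=hλ:
  y_{n+1} = y_n + z·[7/11·y_n + 4/11·y_{n+1}] ⇒ (1 − 4/11z)y_{n+1} = (1 + 7/11z)y_n
  ⇒ R(z) = (1 + 7/11z)/(1 − 4/11z).

Boundary: |R(x)|=1, x<0.
x=-1.25: |R|=0.1406
R=−1: 1+7/11x = −1+4/11x ⇒ -3/11x=2 ⇒ x=2/(-3/11)=-7.3333
Confirm numerically:
  x=-5.905: |R|=0.87623 <1
  x=-5.847: |R|=0.87033 <1
  x=-3.706: |R|=0.57861 <1
  x=-3.248: |R|=0.48916 <1
  x=-7.891: |R|=1.03931 >1
  x=-7.581: |R|=1.01798 >1
Stable set (-7.3333, 0).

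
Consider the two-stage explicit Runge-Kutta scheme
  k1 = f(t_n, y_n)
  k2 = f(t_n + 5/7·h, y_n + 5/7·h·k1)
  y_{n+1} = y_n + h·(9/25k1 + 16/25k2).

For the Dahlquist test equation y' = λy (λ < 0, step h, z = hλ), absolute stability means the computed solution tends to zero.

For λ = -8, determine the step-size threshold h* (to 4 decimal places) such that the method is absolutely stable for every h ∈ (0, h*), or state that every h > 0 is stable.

Set f=λy, z=hλ:
  k1=λy_n ⇒ h·k1=z·y_n;  k2=λ(1+5/7z)y_n ⇒ h·k2=z(1+5/7z)y_n
  y_{n+1}/y_n = 1 + 9/25z + 16/25z(1+5/7z) = 1 + z + 16/35z²
  R(z) = 1 + z + 16/35z².

Boundary: |R(x)|=1, x<0.
x=-1.11: |R|=0.4532
R=1: x+16/35x²=0 ⇒ x=−35/16=-2.1875; min R=1−1/(4·16/35)=0.4531>−1
Confirm numerically:
  x=-1.939: |R|=0.77973 <1
  x=-1.723: |R|=0.63413 <1
  x=-1.567: |R|=0.55551 <1
  x=-2.739: |R|=1.69054 >1
  x=-2.400: |R|=1.23314 >1
Interval (-2.1875, 0).

(-2.1875,0); λ=-8 ⇒ h* = (35/16)/8 = 0.2734.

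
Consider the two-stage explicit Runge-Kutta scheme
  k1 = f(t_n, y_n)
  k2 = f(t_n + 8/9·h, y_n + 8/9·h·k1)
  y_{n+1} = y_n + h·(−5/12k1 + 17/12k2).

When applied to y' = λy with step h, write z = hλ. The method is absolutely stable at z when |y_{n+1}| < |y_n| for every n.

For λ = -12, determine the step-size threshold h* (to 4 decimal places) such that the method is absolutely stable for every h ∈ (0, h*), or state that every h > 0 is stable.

(-0.7941,0); λ=-12 ⇒ h* = (27/34)/12 = 0.0662.

Test eqn y'=λy, z=hλ:
  k1=λy_n ⇒ h·k1=z·y_n;  k2=λ(1+8/9z)y_n ⇒ h·k2=z(1+8/9z)y_n
  y_{n+1}/y_n = 1 − 5/12z + 17/12z(1+8/9z) = 1 + z + 34/27z²
  so R(z) = 1 + z + 34/27z².

Find x<0 with |R(x)|<1.
x=-1.58: |R|=2.5636
R=1: x+34/27x²=0 ⇒ x=−27/34=-0.7941; min R=1−1/(4·34/27)=0.8015>−1
Confirm numerically:
  x=-0.527: |R|=0.82273 <1
  x=-0.456: |R|=0.80585 <1
  x=-0.449: |R|=0.80487 <1
  x=-1.252: |R|=1.72189 >1
  x=-0.933: |R|=1.16317 >1
So |R|<1 on (-0.7941, 0).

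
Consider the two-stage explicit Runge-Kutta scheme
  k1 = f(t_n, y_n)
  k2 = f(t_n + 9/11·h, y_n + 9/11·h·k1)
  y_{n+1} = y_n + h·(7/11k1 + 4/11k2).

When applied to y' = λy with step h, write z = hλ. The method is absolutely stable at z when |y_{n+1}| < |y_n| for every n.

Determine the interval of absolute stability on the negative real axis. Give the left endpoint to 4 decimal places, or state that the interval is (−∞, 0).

z∈(-3.3611,0).

Test eqn y'=λy, z=hλ:
  k1=λy_n ⇒ h·k1=z·y_n;  k2=λ(1+9/11z)y_n ⇒ h·k2=z(1+9/11z)y_n
  y_{n+1}/y_n = 1 + 7/11z + 4/11z(1+9/11z) = 1 + z + 36/121z²
  ⇒ R(z) = 1 + z + 36/121z².

Boundary: |R(x)|=1, x<0.
x=-1.18: |R|=0.2343
R=1: x+36/121x²=0 ⇒ x=−121/36=-3.3611; min R=1−1/(4·36/121)=0.1597>−1
Confirm numerically:
  x=-2.806: |R|=0.53657 <1
  x=-2.068: |R|=0.20438 <1
  x=-1.356: |R|=0.19106 <1
  x=-3.719: |R|=1.39600 >1
  x=-3.509: |R|=1.15440 >1
So |R|<1 on (-3.3611, 0).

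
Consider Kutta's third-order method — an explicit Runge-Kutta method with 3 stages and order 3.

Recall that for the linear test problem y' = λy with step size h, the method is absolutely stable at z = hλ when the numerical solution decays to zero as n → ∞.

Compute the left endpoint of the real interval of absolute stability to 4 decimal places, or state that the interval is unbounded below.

With y'=λy (z=hλ):
  order 3, 3-stage ⇒ R(z)=1+z+z^2/2+z^3/6
  (e.g. R(-1.1)=0.28317, |R|=0.28317)

Boundary: |R(x)|=1, x<0.
x=-1.1: |R|=0.2832
|R(-2.75)|=1.4349 |R(-2.59)|=1.1316 |R(-2.04)|=0.3741
Bisect:
  x_lo=-3.1111 |R|=2.2905  x_hi=-0.1991 |R|=0.8194
  mid=-1.65513 |R|=0.04109 →hi
  mid=-2.38314 |R|=0.79924 →hi
  mid=-2.74714 |R|=1.42910 →lo
  mid=-2.56514 |R|=1.08825 →lo
  mid=-2.47414 |R|=0.93764 →hi
  mid=-2.51964 |R|=1.01137 →lo
  mid=-2.49689 |R|=0.97412 →hi
  mid=-2.50826 |R|=0.99265 →hi
  mid=-2.51395 |R|=1.00198 →lo
  ...
  [-2.51289,-2.51271] ⇒ x*=-2.5127
So |R|<1 on (-2.5127, 0).

z* = -2.5127.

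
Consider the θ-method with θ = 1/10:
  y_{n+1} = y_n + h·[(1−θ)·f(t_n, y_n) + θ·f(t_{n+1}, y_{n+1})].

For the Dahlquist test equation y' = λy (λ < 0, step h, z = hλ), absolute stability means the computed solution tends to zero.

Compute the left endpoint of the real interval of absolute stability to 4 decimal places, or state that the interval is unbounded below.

On y'=λy, z=hλ:
  y_{n+1} = y_n + z·[9/10·y_n + 1/10·y_{n+1}] ⇒ (1 − 1/10z)y_{n+1} = (1 + 9/10z)y_n
  R(z) = (1 + 9/10z)/(1 − 1/10z).

Find x<0 with |R(x)|<1.
x=-0.41: |R|=0.6061
R=−1: 1+9/10x = −1+1/10x ⇒ -4/5x=2 ⇒ x=2/(-4/5)=-2.5000
Confirm numerically:
  x=-2.063: |R|=0.71019 <1
  x=-1.308: |R|=0.15670 <1
  x=-1.144: |R|=0.02656 <1
  x=-2.973: |R|=1.29168 >1
  x=-2.791: |R|=1.18200 >1
  x=-2.550: |R|=1.03187 >1
So |R|<1 on (-2.5000, 0).

left endpoint -2.5000.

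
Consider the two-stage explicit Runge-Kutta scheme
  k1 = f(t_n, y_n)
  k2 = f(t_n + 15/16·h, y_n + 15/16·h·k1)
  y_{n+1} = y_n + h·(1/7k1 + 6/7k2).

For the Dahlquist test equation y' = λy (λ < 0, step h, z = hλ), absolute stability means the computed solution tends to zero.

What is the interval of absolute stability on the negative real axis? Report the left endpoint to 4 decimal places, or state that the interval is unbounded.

(-1.2444, 0).

Set f=λy, z=hλ:
  k1=λy_n ⇒ h·k1=z·y_n;  k2=λ(1+15/16z)y_n ⇒ h·k2=z(1+15/16z)y_n
  y_{n+1}/y_n = 1 + 1/7z + 6/7z(1+15/16z) = 1 + z + 45/56z²
  R(z) = 1 + z + 45/56z².

Boundary: |R(x)|=1, x<0.
x=-0.88: |R|=0.7423
R=1: x+45/56x²=0 ⇒ x=−56/45=-1.2444; min R=1−1/(4·45/56)=0.6889>−1
Confirm numerically:
  x=-0.863: |R|=0.73548 <1
  x=-0.671: |R|=0.69080 <1
  x=-0.662: |R|=0.69016 <1
  x=-1.759: |R|=1.72732 >1
  x=-1.652: |R|=1.54103 >1
Interval (-1.2444, 0).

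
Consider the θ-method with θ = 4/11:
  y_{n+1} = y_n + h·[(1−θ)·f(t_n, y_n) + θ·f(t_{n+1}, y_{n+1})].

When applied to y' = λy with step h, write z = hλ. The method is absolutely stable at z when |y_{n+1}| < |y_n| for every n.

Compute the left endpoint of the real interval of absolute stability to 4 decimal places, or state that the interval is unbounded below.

Test eqn y'=λy, z=hλ:
  y_{n+1} = y_n + z·[7/11·y_n + 4/11·y_{n+1}] ⇒ (1 − 4/11z)y_{n+1} = (1 + 7/11z)y_n
  R(z) = (1 + 7/11z)/(1 − 4/11z).

Boundary: |R(x)|=1, x<0.
x=-1.42: |R|=0.0635
R=−1: 1+7/11x = −1+4/11x ⇒ -3/11x=2 ⇒ x=2/(-3/11)=-7.3333
Confirm numerically:
  x=-5.639: |R|=0.84852 <1
  x=-5.607: |R|=0.84507 <1
  x=-5.117: |R|=0.78871 <1
  x=-4.180: |R|=0.65873 <1
  x=-7.709: |R|=1.02694 >1
  x=-7.609: |R|=1.01996 >1
  x=-7.417: |R|=1.00617 >1
Stable set (-7.3333, 0).

z* = -7.3333.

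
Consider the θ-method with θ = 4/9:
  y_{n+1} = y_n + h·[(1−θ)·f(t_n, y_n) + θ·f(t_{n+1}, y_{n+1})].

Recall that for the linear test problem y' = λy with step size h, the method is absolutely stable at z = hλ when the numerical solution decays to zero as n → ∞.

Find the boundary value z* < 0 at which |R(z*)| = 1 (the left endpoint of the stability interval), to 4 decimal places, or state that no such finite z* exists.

Set f=λy, z=hλ:
  y_{n+1} = y_n + z·[5/9·y_n + 4/9·y_{n+1}] ⇒ (1 − 4/9z)y_{n+1} = (1 + 5/9z)y_n
  so R(z) = (1 + 5/9z)/(1 − 4/9z).

Boundary: |R(x)|=1, x<0.
x=-1.59: |R|=0.0684
R=−1: 1+5/9x = −1+4/9x ⇒ -1/9x=2 ⇒ x=2/(-1/9)=-18.0000
Confirm numerically:
  x=-17.506: |R|=0.99375 <1
  x=-17.473: |R|=0.99332 <1
  x=-16.245: |R|=0.97628 <1
  x=-12.329: |R|=0.90275 <1
  x=-18.387: |R|=1.00469 >1
  x=-18.299: |R|=1.00364 >1
  x=-18.187: |R|=1.00229 >1
Interval (-18.0000, 0).

left endpoint -18.0000.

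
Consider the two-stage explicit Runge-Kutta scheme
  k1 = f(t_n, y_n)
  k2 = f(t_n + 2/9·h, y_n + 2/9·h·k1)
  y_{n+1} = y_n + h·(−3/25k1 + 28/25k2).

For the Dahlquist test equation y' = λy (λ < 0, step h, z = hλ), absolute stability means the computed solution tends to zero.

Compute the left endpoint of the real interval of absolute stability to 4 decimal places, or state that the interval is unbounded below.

z* = -4.0179.

Set f=λy, z=hλ:
  k1=λy_n ⇒ h·k1=z·y_n;  k2=λ(1+2/9z)y_n ⇒ h·k2=z(1+2/9z)y_n
  y_{n+1}/y_n = 1 − 3/25z + 28/25z(1+2/9z) = 1 + z + 56/225z²
  R(z) = 1 + z + 56/225z².

Need |R(x)|<1, x<0.
x=-1.29: |R|=0.1242
R=1: x+56/225x²=0 ⇒ x=−225/56=-4.0179; min R=1−1/(4·56/225)=-0.0045>−1
Confirm numerically:
  x=-3.752: |R|=0.75173 <1
  x=-3.610: |R|=0.63354 <1
  x=-3.399: |R|=0.47646 <1
  x=-4.610: |R|=1.67941 >1
  x=-4.358: |R|=1.36894 >1
  x=-4.066: |R|=1.04872 >1
Stable set (-4.0179, 0).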